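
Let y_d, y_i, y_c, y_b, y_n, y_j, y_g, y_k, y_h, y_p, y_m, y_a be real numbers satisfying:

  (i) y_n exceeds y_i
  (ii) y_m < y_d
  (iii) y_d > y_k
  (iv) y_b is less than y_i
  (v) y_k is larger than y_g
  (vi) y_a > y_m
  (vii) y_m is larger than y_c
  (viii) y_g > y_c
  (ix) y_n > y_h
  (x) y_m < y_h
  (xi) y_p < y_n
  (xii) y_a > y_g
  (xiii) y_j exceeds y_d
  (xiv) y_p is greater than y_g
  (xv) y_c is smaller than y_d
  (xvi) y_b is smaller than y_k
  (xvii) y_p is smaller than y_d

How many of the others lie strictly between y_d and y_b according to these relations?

1

Chaining upward from y_b reaches: y_i, y_k, y_n, y_j.
Chaining downward from y_d reaches: y_c, y_g, y_m, y_k, y_p.
Strictly between y_b and y_d are those in both lists: y_k — 1 element.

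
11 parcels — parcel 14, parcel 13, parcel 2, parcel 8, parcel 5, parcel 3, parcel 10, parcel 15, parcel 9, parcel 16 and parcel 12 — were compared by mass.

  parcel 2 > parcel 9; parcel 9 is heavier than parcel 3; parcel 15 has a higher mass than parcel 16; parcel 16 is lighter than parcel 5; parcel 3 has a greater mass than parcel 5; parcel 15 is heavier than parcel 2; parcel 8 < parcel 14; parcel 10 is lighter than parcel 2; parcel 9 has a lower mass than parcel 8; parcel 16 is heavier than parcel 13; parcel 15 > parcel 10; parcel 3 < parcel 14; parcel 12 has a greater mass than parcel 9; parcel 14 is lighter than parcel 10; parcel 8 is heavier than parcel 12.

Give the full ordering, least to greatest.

Nothing is placed below parcel 13, so it is least; from there parcel 13 < parcel 16; parcel 16 < parcel 5; parcel 5 < parcel 3; parcel 3 < parcel 9; parcel 9 < parcel 12; parcel 12 < parcel 8; parcel 8 < parcel 14; parcel 14 < parcel 10; parcel 10 < parcel 2; parcel 2 < parcel 15, each given directly.

parcel 13 < parcel 16 < parcel 5 < parcel 3 < parcel 9 < parcel 12 < parcel 8 < parcel 14 < parcel 10 < parcel 2 < parcel 15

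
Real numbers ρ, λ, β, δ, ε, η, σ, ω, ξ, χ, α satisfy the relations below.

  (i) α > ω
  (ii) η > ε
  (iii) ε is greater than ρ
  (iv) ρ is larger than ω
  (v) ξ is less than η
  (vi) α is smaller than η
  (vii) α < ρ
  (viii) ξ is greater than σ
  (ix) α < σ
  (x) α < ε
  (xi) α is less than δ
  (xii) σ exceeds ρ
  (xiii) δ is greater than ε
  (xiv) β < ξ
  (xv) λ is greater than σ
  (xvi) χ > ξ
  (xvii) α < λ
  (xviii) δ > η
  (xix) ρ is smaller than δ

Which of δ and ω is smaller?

Following the relations from ω: ω < α < ρ < σ < ξ < η < δ.
So ω < δ; ω is the smaller of the two.

ω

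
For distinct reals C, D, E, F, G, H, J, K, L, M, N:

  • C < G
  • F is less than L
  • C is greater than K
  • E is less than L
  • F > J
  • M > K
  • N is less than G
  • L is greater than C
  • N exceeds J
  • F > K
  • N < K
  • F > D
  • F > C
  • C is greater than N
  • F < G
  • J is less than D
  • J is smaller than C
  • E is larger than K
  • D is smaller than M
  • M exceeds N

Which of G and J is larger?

G

Link the given pairs in sequence: J < N; N < K; K < C; C < F; F < G.
Chaining these gives J < N < K < C < F < G.
So J < G; G is the larger of the two.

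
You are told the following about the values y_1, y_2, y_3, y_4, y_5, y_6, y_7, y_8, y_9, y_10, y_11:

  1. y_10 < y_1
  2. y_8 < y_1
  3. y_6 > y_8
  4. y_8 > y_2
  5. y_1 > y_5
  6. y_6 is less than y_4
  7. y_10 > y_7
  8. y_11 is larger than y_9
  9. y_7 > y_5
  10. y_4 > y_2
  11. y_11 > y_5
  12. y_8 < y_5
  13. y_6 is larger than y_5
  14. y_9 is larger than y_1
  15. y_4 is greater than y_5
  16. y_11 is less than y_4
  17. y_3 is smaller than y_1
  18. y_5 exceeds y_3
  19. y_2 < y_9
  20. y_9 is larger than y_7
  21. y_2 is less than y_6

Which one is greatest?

Chaining downward from y_4: directly below it, y_2, y_5, y_6, y_11; then y_8, y_3, y_9; then y_7, y_1; then y_10.
That covers every other element, and nothing is given above y_4, so y_4 is the greatest.

y_4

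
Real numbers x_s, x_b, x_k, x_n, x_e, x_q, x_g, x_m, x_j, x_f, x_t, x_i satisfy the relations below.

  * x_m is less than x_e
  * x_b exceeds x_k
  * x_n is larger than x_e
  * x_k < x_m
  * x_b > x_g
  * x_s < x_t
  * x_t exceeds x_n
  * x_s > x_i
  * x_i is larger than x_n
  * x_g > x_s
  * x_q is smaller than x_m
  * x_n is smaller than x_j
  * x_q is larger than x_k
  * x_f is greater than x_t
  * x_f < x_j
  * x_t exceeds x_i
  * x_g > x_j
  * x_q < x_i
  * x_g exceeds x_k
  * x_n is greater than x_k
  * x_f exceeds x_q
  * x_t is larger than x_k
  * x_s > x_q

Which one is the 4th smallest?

x_e

Chaining the given pairs: x_k < x_q < x_m < x_e < x_n < x_i < x_s < x_t < x_f < x_j < x_g < x_b.
Counting 4 from the smallest end gives x_e.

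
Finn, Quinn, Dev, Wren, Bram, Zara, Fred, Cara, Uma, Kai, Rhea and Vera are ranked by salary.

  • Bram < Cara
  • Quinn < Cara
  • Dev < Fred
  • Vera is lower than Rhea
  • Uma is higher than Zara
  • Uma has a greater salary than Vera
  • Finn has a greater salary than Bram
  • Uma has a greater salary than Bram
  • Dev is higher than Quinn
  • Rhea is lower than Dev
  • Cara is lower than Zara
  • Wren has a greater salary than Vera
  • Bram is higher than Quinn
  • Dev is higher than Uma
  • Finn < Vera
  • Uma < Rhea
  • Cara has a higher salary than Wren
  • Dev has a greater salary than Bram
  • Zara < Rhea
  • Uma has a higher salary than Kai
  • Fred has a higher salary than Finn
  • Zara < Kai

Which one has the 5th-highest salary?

Kai

Piecing the relations together gives one ordering: Quinn < Bram < Finn < Vera < Wren < Cara < Zara < Kai < Uma < Rhea < Dev < Fred.
Counting 5 from the largest end gives Kai.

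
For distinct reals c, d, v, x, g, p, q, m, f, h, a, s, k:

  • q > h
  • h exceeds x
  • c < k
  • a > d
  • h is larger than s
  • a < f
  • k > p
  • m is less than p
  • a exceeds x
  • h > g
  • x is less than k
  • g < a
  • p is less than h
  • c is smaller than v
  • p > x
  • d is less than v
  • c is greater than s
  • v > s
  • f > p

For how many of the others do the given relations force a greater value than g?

Directly above g: a, h.
One step further: f, q (4 so far).
No other element is forced above g by the given relations, so the count is 4.

4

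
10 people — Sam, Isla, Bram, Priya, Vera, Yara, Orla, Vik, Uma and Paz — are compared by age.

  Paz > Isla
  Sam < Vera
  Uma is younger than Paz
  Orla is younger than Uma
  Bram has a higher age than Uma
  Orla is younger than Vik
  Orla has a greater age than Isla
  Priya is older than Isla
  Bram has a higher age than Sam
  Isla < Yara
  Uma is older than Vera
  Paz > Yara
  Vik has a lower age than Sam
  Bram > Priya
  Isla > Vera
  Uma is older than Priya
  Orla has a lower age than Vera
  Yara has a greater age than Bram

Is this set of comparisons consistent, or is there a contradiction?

inconsistent

We have Isla < Orla stated directly, yet also Orla < Vik < Sam < Vera < Isla by chaining the others — so Orla < Isla. Contradiction.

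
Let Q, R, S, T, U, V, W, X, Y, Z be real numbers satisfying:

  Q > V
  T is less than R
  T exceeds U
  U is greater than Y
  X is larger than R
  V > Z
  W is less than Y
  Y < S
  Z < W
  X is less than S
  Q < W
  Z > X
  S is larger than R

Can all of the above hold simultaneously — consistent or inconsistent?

inconsistent

Chaining the given relations yields U < T < R < X < Z < V < Q < W < Y, so U < Y. But one relation states Y < U. These cannot both hold.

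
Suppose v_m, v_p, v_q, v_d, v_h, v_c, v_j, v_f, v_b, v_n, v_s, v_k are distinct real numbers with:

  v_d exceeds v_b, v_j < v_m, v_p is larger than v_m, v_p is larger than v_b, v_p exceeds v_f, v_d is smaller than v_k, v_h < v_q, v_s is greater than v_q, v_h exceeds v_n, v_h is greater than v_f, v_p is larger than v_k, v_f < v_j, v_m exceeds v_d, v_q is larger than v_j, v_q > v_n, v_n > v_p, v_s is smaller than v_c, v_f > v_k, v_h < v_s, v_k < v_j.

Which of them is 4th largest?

Chaining the given pairs: v_b < v_d < v_k < v_f < v_j < v_m < v_p < v_n < v_h < v_q < v_s < v_c.
The 4th largest is v_h.

v_h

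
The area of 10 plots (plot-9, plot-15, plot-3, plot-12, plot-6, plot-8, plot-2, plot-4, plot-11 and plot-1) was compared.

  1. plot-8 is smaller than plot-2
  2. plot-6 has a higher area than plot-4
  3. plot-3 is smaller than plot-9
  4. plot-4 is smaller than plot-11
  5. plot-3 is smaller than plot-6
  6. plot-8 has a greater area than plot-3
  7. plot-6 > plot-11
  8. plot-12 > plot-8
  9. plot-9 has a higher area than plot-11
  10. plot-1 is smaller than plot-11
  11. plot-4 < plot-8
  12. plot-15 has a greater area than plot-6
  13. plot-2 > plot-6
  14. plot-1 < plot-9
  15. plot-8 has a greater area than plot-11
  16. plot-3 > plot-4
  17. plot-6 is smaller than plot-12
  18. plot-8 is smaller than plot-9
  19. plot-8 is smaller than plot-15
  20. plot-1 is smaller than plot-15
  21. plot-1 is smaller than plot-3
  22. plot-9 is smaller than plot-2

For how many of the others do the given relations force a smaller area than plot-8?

4

Directly below plot-8: plot-4, plot-11, plot-3.
One step further: plot-1 (4 so far).
No other element is forced below plot-8 by the given relations, so the count is 4.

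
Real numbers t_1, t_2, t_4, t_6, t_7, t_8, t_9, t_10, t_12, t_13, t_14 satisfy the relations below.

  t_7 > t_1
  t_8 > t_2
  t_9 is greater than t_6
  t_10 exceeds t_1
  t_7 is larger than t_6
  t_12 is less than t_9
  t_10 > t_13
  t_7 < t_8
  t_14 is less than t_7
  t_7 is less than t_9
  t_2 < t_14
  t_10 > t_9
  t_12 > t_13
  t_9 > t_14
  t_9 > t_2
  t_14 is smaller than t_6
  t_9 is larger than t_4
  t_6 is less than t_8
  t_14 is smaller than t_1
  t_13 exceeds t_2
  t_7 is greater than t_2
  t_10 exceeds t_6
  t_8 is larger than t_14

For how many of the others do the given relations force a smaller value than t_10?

9

From t_10 the given relations immediately reach t_13, t_6, t_1, t_9.
From those, t_2, t_14, t_12, t_4, t_7 — 9 in total.
No other element is forced below t_10 by the given relations, so the count is 9.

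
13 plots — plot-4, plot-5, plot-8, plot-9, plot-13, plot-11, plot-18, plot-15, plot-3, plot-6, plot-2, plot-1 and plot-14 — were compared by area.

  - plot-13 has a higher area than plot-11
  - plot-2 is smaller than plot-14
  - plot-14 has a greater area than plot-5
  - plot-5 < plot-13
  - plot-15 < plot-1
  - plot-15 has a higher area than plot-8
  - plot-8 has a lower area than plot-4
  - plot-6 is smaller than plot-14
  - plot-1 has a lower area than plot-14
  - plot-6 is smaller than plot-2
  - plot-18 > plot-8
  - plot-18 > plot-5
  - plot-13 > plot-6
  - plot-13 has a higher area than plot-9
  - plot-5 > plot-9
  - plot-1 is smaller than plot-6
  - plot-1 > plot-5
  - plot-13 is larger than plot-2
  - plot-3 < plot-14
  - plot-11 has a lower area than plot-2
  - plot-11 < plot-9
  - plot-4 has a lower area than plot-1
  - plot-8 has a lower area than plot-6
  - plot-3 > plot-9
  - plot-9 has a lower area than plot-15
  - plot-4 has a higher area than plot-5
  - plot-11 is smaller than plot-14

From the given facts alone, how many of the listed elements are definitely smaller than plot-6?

7

Directly below plot-6: plot-8, plot-1.
One step further: plot-15, plot-5, plot-4 (5 so far).
One step further: plot-9 (6 so far).
One step further: plot-11 (7 so far).
Nothing else is reachable below plot-6; 7 in all.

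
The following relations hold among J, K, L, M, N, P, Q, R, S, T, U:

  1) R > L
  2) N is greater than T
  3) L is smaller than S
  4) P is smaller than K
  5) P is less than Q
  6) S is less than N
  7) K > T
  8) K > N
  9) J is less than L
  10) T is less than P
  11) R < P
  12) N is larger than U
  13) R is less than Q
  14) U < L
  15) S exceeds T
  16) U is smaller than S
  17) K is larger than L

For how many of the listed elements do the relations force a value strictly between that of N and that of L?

1

Chaining upward from L reaches: R, P, S, Q, K.
Chaining downward from N reaches: J, U, T, S.
Strictly between L and N are those in both lists: S — 1 element.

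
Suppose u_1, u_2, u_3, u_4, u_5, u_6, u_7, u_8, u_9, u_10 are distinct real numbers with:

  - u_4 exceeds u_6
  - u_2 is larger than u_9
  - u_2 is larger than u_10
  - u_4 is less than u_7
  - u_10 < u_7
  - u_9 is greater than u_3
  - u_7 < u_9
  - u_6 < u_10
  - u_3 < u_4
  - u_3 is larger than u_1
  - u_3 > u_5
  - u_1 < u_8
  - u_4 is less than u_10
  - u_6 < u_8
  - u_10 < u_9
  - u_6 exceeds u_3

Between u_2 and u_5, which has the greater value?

Following the relations from u_5: u_5 < u_3 < u_6 < u_4 < u_7 < u_9 < u_2.
So u_5 < u_2; u_2 is the larger of the two.

u_2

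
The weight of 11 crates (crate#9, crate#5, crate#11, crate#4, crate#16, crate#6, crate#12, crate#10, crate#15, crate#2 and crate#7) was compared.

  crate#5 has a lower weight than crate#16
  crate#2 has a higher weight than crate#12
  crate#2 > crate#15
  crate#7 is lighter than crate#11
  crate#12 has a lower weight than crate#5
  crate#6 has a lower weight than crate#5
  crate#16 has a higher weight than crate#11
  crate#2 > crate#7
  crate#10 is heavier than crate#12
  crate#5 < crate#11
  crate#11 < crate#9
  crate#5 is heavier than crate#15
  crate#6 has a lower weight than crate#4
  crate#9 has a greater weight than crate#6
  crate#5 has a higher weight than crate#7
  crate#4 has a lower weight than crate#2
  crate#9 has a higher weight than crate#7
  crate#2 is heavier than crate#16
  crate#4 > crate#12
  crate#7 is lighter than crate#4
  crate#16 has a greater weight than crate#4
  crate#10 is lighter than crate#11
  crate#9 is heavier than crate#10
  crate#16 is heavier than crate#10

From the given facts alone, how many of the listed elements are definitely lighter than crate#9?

7

From crate#9 the given relations immediately reach crate#7, crate#6, crate#10, crate#11.
From those, crate#12, crate#5 — 6 in total.
From those, crate#15 — 7 in total.
No other element is forced below crate#9 by the given relations, so the count is 7.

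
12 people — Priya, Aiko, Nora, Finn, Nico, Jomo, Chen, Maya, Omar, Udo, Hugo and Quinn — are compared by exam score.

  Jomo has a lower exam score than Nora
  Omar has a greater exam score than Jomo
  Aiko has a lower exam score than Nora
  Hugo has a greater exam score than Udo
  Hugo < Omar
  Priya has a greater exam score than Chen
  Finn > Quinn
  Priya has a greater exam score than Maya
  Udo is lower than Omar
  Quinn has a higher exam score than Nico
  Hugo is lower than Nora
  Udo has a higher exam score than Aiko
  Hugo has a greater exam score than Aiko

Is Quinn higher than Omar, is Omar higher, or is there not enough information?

Following every chain through Quinn: above Quinn we get Finn; below Quinn we get Nico.
Omar is not reached, and no chain runs the other way from Omar to Quinn.
So the given relations leave the order of Quinn and Omar undetermined.

undetermined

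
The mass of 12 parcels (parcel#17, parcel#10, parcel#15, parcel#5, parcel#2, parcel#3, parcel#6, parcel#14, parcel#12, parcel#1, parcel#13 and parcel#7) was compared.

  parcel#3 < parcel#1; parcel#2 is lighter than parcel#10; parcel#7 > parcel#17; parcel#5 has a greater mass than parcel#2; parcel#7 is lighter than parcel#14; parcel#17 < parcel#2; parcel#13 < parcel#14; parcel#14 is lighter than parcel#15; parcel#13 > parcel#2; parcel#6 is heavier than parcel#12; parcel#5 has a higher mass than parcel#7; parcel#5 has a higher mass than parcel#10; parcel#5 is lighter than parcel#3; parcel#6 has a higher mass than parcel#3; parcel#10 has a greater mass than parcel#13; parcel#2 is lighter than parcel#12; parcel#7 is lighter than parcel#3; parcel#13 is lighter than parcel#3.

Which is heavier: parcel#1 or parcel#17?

parcel#1

The relevant relations are parcel#17 < parcel#2; parcel#2 < parcel#13; parcel#13 < parcel#10; parcel#10 < parcel#5; parcel#5 < parcel#3; parcel#3 < parcel#1.
Together: parcel#17 < parcel#2 < parcel#13 < parcel#10 < parcel#5 < parcel#3 < parcel#1.
So parcel#17 < parcel#1; parcel#1 is the heavier of the two.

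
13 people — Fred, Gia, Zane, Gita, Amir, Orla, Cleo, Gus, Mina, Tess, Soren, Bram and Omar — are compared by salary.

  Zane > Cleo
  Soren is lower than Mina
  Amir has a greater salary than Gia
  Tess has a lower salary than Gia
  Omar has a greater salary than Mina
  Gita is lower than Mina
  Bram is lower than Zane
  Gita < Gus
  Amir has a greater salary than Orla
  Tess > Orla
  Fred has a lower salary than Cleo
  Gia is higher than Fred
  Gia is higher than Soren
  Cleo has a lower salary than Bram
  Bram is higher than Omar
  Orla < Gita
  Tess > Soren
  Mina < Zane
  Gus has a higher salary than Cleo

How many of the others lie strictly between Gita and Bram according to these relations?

2

Chaining upward from Gita reaches: Mina, Gus, Omar, Zane.
Chaining downward from Bram reaches: Orla, Fred, Cleo, Soren, Mina, Omar.
Strictly between Gita and Bram are those in both lists: Mina, Omar — 2 elements.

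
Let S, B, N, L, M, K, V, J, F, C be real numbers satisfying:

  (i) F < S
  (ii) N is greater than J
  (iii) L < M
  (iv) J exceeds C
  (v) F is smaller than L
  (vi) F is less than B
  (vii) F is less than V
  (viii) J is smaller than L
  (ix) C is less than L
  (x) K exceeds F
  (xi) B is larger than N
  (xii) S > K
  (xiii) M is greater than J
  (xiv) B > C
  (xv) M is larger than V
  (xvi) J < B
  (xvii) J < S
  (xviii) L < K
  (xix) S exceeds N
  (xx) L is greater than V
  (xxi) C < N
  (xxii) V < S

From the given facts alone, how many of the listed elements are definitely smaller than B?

4

From B the given relations immediately reach C, J, F, N.
No other element is forced below B by the given relations, so the count is 4.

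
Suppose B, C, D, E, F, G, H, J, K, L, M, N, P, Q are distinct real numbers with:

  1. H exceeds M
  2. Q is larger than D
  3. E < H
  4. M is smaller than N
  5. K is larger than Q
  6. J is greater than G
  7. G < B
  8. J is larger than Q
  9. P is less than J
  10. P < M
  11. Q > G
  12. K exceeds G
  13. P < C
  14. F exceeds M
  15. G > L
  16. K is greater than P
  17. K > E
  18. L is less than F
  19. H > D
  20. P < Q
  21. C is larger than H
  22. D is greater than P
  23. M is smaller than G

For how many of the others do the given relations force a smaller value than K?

Directly below K: P, E, G, Q.
One step further: L, M, D (7 so far).
Nothing else is reachable below K; 7 in all.

7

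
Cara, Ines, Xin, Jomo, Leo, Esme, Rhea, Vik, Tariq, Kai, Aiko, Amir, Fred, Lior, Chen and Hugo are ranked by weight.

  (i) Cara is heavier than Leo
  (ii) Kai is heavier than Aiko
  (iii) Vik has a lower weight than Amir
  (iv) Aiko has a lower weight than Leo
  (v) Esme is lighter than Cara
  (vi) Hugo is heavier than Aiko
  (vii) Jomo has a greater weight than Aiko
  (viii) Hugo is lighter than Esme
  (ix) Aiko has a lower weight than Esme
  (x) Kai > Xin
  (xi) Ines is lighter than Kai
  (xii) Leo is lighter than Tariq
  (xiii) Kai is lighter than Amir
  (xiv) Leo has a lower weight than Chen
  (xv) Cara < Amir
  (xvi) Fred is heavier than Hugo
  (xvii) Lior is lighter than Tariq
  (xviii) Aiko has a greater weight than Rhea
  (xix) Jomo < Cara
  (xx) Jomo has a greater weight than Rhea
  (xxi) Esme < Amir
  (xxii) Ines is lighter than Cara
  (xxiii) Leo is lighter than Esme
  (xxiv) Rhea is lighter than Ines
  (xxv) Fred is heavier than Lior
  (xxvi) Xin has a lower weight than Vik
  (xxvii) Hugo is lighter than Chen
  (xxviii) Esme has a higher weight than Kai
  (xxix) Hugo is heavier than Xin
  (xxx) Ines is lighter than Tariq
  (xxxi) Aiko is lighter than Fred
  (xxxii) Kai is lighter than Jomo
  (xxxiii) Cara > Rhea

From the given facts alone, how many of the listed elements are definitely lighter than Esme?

The elements the relations force below Esme are Rhea, Aiko, Ines, Xin, Kai, Leo, Hugo — no chain reaches any other.
That is 7.

7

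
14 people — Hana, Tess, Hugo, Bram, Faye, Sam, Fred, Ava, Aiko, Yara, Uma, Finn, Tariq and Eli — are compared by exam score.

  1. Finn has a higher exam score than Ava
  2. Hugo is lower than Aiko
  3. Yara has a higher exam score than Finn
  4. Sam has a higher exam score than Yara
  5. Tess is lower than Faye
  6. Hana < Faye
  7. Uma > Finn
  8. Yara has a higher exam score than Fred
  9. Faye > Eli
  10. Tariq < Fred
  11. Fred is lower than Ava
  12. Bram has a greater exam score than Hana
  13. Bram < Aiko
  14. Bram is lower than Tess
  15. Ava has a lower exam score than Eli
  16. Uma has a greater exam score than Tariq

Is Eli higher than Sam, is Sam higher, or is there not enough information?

Following every chain through Eli: above Eli we get Faye; below Eli we get Tariq, Fred, Ava.
Sam is not reached, and no chain runs the other way from Sam to Eli.
So the given relations leave the order of Eli and Sam undetermined.

undetermined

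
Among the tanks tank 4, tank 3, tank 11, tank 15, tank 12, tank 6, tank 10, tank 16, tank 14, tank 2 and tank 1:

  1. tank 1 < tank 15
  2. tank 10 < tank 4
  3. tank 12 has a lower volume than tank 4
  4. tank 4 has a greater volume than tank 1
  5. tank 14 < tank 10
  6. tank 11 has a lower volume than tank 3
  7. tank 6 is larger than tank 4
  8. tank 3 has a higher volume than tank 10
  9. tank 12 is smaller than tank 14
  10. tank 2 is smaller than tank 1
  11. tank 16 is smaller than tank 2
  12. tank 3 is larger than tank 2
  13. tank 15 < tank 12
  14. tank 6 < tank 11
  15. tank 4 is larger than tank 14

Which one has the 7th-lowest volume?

tank 10

Chaining the given pairs: tank 16 < tank 2 < tank 1 < tank 15 < tank 12 < tank 14 < tank 10 < tank 4 < tank 6 < tank 11 < tank 3.
The 7th smallest is tank 10.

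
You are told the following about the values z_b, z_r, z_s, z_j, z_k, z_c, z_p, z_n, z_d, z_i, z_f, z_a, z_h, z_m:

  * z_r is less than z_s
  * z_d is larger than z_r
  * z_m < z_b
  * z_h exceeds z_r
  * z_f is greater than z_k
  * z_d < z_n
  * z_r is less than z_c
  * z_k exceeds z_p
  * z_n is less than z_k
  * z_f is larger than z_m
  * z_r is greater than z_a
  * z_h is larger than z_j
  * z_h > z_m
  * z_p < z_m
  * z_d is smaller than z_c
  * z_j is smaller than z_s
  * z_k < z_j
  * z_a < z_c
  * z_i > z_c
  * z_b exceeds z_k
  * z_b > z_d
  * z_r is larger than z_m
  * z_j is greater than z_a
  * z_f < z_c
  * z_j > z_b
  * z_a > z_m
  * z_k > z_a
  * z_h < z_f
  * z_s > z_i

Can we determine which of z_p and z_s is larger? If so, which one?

z_s

Link the given pairs in sequence: z_p < z_m; z_m < z_a; z_a < z_r; z_r < z_d; z_d < z_n; z_n < z_k; z_k < z_b; z_b < z_j; z_j < z_h; z_h < z_f; z_f < z_c; z_c < z_i; z_i < z_s.
Chaining these gives z_p < z_m < z_a < z_r < z_d < z_n < z_k < z_b < z_j < z_h < z_f < z_c < z_i < z_s.
So z_s is larger.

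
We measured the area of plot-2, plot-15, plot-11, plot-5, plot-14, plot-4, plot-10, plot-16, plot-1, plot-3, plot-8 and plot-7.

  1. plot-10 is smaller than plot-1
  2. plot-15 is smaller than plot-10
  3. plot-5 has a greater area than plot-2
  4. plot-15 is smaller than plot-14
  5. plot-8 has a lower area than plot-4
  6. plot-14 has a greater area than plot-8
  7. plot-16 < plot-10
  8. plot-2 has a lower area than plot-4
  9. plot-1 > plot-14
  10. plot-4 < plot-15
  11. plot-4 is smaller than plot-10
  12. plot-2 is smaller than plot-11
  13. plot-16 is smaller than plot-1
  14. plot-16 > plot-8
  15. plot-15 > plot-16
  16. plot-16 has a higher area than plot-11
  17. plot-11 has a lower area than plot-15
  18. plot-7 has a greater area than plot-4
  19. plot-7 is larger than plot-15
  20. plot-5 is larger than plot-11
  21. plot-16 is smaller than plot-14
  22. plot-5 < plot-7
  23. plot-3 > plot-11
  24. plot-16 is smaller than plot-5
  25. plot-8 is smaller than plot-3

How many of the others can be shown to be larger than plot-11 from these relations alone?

The elements the relations force above plot-11 are plot-16, plot-5, plot-15, plot-10, plot-14, plot-1, plot-7, plot-3 — no chain reaches any other.
That is 8.

8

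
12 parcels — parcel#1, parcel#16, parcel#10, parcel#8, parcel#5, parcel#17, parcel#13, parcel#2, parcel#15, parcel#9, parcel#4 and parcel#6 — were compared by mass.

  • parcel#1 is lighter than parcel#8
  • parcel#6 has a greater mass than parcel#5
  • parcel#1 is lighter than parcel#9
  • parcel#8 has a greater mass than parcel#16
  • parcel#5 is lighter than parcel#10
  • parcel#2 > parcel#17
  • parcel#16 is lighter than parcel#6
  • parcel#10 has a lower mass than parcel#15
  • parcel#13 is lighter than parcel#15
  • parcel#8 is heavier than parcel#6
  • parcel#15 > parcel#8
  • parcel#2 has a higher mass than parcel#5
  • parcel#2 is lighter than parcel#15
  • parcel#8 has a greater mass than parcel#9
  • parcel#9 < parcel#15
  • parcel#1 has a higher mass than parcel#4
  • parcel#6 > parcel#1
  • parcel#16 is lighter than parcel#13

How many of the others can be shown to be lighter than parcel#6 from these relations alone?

From parcel#6 the given relations immediately reach parcel#5, parcel#1, parcel#16.
From those, parcel#4 — 4 in total.
Nothing else is reachable below parcel#6; 4 in all.

4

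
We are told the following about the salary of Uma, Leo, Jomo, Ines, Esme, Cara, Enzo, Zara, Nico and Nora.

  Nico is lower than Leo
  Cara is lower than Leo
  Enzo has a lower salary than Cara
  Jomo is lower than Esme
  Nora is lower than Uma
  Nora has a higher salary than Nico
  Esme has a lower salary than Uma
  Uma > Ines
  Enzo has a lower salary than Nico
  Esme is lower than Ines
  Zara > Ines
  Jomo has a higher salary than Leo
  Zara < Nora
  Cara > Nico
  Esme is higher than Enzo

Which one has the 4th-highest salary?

Ines

The consecutive relations fix a unique order: Enzo < Nico < Cara < Leo < Jomo < Esme < Ines < Zara < Nora < Uma.
The 4th largest is Ines.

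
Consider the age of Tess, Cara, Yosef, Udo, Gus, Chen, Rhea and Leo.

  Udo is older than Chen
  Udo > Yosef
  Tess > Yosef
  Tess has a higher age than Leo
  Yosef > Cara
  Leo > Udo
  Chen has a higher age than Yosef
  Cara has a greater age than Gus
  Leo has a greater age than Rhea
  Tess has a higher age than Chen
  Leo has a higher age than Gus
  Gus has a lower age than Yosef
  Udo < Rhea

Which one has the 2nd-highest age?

Piecing the relations together gives one ordering: Gus < Cara < Yosef < Chen < Udo < Rhea < Leo < Tess.
Counting 2 from the largest end gives Leo.

Leo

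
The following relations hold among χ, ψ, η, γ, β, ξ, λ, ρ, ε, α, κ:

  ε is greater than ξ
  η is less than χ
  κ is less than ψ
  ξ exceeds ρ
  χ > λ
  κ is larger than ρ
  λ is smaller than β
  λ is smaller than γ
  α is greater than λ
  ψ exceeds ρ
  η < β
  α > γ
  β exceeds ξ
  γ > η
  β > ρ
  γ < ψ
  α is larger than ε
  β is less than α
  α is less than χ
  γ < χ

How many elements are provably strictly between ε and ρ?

1

The relations place ρ below ε. An element lies strictly between them when it is forced above ρ and also forced below ε.
Above ρ: {ξ, β, κ, ψ, α, χ}. Below ε: {ξ}.
Intersection: {ξ} — 1.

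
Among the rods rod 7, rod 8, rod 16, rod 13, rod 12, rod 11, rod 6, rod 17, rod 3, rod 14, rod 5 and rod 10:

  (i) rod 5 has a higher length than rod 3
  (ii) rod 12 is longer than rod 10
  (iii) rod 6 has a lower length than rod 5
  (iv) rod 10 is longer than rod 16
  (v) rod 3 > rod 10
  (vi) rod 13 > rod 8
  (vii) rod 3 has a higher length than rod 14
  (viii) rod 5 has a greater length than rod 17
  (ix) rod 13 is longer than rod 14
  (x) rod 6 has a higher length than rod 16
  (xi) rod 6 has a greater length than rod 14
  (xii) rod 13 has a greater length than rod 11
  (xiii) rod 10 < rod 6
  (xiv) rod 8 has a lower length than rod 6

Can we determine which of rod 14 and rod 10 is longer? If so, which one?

Following every chain through rod 14: above rod 14 we get rod 13, rod 3, rod 6, rod 5.
rod 10 is not reached, and no chain runs the other way from rod 10 to rod 14.
So the given relations leave the order of rod 14 and rod 10 undetermined.

undetermined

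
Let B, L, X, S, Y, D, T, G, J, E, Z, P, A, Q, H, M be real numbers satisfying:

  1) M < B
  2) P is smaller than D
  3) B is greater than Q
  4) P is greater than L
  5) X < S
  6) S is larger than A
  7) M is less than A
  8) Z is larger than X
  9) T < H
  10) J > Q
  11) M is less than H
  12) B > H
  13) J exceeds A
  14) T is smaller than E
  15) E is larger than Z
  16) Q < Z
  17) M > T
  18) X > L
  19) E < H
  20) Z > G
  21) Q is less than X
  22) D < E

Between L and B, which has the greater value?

L < P and P < D give L < D.
Then D < E extends the chain to E.
With E < H: L < P < D < E < H.
With H < B: L < P < D < E < H < B.
So L < B; B is the larger of the two.

B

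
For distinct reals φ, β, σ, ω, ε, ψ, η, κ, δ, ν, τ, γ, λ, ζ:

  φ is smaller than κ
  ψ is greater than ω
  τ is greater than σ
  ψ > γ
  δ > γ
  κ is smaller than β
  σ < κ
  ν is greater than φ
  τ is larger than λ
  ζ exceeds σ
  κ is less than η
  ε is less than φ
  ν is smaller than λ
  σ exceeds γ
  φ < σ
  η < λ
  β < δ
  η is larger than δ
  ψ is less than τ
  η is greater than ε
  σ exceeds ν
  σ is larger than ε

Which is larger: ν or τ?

τ

ν < σ and σ < κ give ν < κ.
With κ < β: ν < σ < κ < β.
Then β < δ extends the chain to δ.
Then δ < η extends the chain to η.
With η < λ: ν < σ < κ < β < δ < η < λ.
Then λ < τ extends the chain to τ.
So ν < τ; τ is the larger of the two.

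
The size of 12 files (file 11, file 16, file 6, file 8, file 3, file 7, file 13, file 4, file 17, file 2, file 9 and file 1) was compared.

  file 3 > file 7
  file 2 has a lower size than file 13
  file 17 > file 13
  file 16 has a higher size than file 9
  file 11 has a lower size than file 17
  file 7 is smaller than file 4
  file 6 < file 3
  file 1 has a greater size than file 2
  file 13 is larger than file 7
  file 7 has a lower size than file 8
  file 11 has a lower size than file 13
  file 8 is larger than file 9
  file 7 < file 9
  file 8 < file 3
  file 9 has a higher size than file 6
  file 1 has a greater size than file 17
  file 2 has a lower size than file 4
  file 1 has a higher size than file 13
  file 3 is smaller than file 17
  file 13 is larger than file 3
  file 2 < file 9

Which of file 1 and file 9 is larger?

file 1

Link the given pairs in sequence: file 9 < file 8; file 8 < file 3; file 3 < file 13; file 13 < file 17; file 17 < file 1.
Together: file 9 < file 8 < file 3 < file 13 < file 17 < file 1.
So file 9 < file 1; file 1 is the larger of the two.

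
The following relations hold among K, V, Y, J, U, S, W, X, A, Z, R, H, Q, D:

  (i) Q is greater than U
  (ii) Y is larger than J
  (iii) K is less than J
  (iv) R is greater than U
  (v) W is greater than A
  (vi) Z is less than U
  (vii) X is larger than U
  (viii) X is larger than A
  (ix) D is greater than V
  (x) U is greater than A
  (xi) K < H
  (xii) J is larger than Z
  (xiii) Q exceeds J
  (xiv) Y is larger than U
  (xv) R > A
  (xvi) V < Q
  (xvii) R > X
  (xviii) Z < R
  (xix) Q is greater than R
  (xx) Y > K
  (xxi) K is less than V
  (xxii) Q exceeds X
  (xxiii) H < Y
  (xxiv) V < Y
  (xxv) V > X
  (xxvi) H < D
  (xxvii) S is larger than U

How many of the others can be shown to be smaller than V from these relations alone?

5

Directly below V: K, X.
One step further: A, U (4 so far).
One step further: Z (5 so far).
Nothing else is reachable below V; 5 in all.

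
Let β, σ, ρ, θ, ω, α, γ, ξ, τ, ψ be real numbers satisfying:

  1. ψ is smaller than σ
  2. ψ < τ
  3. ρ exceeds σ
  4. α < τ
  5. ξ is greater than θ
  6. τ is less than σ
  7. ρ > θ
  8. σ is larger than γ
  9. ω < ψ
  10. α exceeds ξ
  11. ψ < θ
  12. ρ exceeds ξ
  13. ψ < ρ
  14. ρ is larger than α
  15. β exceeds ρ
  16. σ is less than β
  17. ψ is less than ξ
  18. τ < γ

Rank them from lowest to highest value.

ω < ψ < θ < ξ < α < τ < γ < σ < ρ < β

The consecutive links are each given: ω < ψ; ψ < θ; θ < ξ; ξ < α; α < τ; τ < γ; γ < σ; σ < ρ; ρ < β.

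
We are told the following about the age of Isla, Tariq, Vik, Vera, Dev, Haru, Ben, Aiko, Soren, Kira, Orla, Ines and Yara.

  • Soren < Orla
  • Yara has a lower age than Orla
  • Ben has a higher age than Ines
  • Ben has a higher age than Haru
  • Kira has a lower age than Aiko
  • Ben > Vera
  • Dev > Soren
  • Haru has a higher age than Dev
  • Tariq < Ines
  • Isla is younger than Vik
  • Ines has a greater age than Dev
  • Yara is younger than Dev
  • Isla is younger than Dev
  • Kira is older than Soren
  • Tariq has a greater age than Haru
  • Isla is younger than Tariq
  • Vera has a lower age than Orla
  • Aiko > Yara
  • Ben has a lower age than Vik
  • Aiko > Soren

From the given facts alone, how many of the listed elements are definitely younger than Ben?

Directly below Ben: Vera, Haru, Ines.
One step further: Dev, Tariq (5 so far).
One step further: Soren, Yara, Isla (8 so far).
No other element is forced below Ben by the given relations, so the count is 8.

8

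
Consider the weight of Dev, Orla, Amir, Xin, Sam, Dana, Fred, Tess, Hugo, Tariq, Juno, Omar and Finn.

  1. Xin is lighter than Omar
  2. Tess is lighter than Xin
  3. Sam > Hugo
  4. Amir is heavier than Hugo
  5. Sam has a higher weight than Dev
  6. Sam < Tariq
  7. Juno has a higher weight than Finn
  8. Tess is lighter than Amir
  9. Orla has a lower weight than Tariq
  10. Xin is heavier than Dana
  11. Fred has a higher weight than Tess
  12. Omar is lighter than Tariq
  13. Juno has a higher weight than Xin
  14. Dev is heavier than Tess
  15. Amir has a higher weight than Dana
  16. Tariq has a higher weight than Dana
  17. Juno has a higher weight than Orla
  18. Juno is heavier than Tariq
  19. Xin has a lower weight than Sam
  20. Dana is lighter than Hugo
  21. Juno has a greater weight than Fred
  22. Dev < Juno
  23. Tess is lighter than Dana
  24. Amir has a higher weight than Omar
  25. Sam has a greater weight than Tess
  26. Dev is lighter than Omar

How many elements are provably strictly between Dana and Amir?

3

Chaining upward from Dana reaches: Xin, Hugo, Sam, Omar, Tariq, Juno.
Chaining downward from Amir reaches: Tess, Dev, Xin, Hugo, Omar.
Strictly between Dana and Amir are those in both lists: Xin, Hugo, Omar — 3 elements.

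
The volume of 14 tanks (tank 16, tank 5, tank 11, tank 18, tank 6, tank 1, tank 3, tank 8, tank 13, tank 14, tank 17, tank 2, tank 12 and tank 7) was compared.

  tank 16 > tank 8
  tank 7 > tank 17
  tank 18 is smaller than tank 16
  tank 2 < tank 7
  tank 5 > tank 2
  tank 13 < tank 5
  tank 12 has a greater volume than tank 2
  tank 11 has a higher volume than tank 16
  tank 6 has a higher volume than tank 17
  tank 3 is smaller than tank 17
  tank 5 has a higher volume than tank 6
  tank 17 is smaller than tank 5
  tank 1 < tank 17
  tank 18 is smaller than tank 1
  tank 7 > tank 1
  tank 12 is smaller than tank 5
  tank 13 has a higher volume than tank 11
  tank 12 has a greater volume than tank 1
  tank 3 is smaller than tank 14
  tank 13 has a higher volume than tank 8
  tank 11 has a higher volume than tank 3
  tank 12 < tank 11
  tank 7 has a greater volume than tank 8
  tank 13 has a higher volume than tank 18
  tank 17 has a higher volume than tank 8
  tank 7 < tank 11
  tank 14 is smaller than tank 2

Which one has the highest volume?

tank 3 is not greatest since tank 3 < tank 17; tank 8 is not greatest since tank 8 < tank 7; tank 18 is not greatest since tank 18 < tank 13; tank 16 is not greatest since tank 16 < tank 11; tank 14 is not greatest since tank 14 < tank 2; tank 2 is not greatest since tank 2 < tank 5; tank 1 is not greatest since tank 1 < tank 12; tank 17 is not greatest since tank 17 < tank 5; tank 12 is not greatest since tank 12 < tank 11; tank 7 is not greatest since tank 7 < tank 11; tank 11 is not greatest since tank 11 < tank 13; tank 13 is not greatest since tank 13 < tank 5; tank 6 is not greatest since tank 6 < tank 5.
Only tank 5 has nothing above it, so tank 5 is the highest volume.

tank 5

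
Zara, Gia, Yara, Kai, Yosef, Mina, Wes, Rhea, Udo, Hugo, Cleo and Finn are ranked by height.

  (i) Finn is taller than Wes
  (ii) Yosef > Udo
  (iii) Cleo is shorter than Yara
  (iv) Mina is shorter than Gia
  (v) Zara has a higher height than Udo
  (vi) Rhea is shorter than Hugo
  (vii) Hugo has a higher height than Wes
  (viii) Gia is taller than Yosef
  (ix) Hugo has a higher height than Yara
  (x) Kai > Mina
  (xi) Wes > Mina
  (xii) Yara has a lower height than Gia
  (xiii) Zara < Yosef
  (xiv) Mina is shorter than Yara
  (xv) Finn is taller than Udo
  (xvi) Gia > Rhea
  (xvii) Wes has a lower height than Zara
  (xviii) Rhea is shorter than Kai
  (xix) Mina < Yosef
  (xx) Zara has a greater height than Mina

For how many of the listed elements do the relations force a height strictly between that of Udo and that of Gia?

2

Chaining upward from Udo reaches: Zara, Yosef, Finn.
Chaining downward from Gia reaches: Mina, Wes, Zara, Rhea, Cleo, Yosef, Yara.
Strictly between Udo and Gia are those in both lists: Zara, Yosef — 2 elements.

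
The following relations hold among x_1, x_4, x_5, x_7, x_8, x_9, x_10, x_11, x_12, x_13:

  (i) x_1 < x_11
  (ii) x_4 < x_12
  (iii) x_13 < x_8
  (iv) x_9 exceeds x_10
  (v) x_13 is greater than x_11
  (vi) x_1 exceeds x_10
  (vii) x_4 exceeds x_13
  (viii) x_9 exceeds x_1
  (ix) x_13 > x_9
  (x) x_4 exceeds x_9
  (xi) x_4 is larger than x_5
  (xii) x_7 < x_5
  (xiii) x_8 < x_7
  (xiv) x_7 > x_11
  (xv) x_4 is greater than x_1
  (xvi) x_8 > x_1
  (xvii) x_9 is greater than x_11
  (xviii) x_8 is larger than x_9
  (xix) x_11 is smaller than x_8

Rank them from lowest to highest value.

The consecutive links are each given: x_10 < x_1; x_1 < x_11; x_11 < x_9; x_9 < x_13; x_13 < x_8; x_8 < x_7; x_7 < x_5; x_5 < x_4; x_4 < x_12.

x_10 < x_1 < x_11 < x_9 < x_13 < x_8 < x_7 < x_5 < x_4 < x_12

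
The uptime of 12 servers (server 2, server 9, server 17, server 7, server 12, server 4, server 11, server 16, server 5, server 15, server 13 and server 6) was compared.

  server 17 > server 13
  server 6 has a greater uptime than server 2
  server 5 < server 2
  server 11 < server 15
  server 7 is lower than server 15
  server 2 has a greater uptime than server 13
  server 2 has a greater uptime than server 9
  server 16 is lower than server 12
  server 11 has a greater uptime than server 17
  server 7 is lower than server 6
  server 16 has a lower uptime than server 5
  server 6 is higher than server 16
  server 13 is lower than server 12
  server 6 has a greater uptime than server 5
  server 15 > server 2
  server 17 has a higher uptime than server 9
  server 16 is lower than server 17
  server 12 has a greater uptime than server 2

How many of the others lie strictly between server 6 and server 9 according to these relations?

1

Chaining upward from server 9 reaches: server 2, server 17, server 12, server 11, server 15.
Chaining downward from server 6 reaches: server 16, server 5, server 13, server 2, server 7.
Strictly between server 9 and server 6 are those in both lists: server 2 — 1 element.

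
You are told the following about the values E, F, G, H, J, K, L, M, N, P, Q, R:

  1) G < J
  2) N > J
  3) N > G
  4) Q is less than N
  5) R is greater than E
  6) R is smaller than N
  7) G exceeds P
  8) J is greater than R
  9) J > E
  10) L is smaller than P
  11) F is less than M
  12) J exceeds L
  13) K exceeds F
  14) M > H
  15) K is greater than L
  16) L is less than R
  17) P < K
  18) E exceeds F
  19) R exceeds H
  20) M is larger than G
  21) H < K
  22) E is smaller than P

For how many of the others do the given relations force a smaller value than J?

Directly below J: L, E, G, R.
One step further: F, H, P (7 so far).
No other element is forced below J by the given relations, so the count is 7.

7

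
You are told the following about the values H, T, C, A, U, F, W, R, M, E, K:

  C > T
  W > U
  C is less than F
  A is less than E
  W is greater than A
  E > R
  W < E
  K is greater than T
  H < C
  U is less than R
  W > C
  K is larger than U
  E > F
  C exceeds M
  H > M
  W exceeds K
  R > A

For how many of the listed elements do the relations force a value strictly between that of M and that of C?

1

The relations place M below C. An element lies strictly between them when it is forced above M and also forced below C.
Above M: {H, F, W, E}. Below C: {H, T}.
Intersection: {H} — 1.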